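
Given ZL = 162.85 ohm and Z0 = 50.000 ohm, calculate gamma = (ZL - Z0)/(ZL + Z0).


gamma = (162.85 - 50.000) / (162.85 + 50.000) = 0.5302

0.5302


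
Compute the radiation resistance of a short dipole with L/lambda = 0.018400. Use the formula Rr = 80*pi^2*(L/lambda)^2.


Rr = 80 * pi^2 * (0.018400)^2 = 80 * 9.869604 * 3.385600e-04 = 0.2673 ohm

0.2673 ohm


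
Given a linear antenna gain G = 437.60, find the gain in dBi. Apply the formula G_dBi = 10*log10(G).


G_dBi = 10 * log10(437.60) = 26.41 dBi

26.41 dBi


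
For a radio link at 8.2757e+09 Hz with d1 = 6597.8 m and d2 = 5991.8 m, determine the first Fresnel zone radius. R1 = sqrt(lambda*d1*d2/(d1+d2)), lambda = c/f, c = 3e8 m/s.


lambda = c / f = 3.0000e+08 / 8.2757e+09 = 0.03625071 m
R1 = sqrt(0.03625071 * 6597.8 * 5991.8 / (6597.8 + 5991.8)) = 10.67 m

10.67 m


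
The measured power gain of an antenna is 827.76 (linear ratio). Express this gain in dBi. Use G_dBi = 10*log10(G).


G_dBi = 10 * log10(827.76) = 29.18 dBi

29.18 dBi


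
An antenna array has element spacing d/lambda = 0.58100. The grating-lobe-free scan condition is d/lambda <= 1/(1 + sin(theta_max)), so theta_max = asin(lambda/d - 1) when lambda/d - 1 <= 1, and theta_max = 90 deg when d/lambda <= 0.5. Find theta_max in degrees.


lambda/d - 1 = 1/0.58100 - 1 = 0.7211704
theta_max = asin(0.7211704) = 46.15 deg

46.15 deg


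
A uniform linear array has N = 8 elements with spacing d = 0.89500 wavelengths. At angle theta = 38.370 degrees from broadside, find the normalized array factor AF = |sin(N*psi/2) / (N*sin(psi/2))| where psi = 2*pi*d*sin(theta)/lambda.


psi = 2*pi*0.89500*sin(38.370 deg) = 3.490686 rad
AF = |sin(8*3.490686/2) / (8*sin(3.490686/2))| = 0.1250

0.1250


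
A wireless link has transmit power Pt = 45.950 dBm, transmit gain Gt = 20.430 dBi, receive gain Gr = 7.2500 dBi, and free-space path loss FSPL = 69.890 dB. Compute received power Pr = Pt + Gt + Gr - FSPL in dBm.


Pr = 45.950 + 20.430 + 7.2500 - 69.890 = 3.74 dBm

3.74 dBm


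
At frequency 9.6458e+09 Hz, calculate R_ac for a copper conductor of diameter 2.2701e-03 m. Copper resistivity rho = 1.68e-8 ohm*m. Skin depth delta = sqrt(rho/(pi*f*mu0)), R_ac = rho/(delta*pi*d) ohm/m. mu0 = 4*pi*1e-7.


delta = sqrt(1.68e-8 / (pi * 9.6458e+09 * 4*pi*1e-7)) = 6.642104e-07 m
R_ac = 1.68e-8 / (6.642104e-07 * pi * 2.2701e-03) = 3.547 ohm/m

3.547 ohm/m


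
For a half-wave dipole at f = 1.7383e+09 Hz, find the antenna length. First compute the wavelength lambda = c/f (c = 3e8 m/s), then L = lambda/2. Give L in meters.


lambda = c / f = 3.0000e+08 / 1.7383e+09 = 0.1725824 m
L = lambda / 2 = 0.1725824 / 2 = 0.08629 m

0.08629 m


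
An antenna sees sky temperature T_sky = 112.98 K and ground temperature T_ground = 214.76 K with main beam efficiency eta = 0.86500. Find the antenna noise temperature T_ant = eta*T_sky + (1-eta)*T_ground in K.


T_ant = 0.86500 * 112.98 + (1 - 0.86500) * 214.76 = 126.7 K

126.7 K


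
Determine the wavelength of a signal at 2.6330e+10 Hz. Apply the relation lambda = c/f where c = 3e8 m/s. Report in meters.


lambda = c / f = 3.0000e+08 / 2.6330e+10 = 0.01139 m

0.01139 m


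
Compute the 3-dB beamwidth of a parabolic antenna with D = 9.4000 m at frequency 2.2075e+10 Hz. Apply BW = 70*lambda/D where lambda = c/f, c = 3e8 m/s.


lambda = c / f = 3.0000e+08 / 2.2075e+10 = 0.01359003 m
BW = 70 * 0.01359003 / 9.4000 = 0.1012 deg

0.1012 deg


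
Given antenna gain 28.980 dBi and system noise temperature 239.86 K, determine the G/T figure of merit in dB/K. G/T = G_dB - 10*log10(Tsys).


G/T = 28.980 - 10*log10(239.86) = 28.980 - 23.79958 = 5.180 dB/K

5.180 dB/K


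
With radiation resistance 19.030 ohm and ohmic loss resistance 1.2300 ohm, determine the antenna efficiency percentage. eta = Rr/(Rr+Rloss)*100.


eta = 19.030 / (19.030 + 1.2300) * 100 = 93.93%

93.93%


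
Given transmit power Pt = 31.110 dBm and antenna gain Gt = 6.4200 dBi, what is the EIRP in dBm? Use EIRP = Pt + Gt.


EIRP = Pt + Gt = 31.110 + 6.4200 = 37.53 dBm

37.53 dBm


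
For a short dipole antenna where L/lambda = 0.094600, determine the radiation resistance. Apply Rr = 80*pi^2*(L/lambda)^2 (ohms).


Rr = 80 * pi^2 * (0.094600)^2 = 80 * 9.869604 * 8.949160e-03 = 7.066 ohm

7.066 ohm


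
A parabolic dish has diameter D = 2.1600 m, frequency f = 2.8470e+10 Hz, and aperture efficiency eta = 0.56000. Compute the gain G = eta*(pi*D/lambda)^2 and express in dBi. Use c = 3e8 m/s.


lambda = c / f = 3.0000e+08 / 2.8470e+10 = 0.01053741 m
G_linear = 0.56000 * (pi * 2.1600 / 0.01053741)^2 = 232234.9
G_dBi = 10 * log10(232234.9) = 53.66 dBi

53.66 dBi


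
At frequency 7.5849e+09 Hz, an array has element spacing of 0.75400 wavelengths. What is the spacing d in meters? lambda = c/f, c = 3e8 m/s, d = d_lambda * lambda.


lambda = c / f = 3.0000e+08 / 7.5849e+09 = 0.03955227 m
d = 0.75400 * 0.03955227 = 0.02982 m

0.02982 m


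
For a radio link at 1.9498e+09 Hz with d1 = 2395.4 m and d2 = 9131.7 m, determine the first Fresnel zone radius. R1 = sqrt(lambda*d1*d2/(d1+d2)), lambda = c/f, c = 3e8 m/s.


lambda = c / f = 3.0000e+08 / 1.9498e+09 = 0.1538619 m
R1 = sqrt(0.1538619 * 2395.4 * 9131.7 / (2395.4 + 9131.7)) = 17.09 m

17.09 m


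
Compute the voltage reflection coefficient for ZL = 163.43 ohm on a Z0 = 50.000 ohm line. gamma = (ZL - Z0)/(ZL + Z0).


gamma = (163.43 - 50.000) / (163.43 + 50.000) = 0.5315

0.5315


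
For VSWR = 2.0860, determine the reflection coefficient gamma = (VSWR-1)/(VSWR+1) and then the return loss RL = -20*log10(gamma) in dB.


gamma = (2.0860 - 1) / (2.0860 + 1) = 0.3519119
RL = -20 * log10(0.3519119) = 9.071 dB

9.071 dB


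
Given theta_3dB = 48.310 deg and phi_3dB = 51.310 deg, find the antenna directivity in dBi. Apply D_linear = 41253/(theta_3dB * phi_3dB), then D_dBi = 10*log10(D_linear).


D_linear = 41253 / (48.310 * 51.310) = 16.64242
D_dBi = 10 * log10(16.64242) = 12.21 dBi

12.21 dBi


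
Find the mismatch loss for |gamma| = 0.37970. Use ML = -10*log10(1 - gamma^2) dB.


ML = -10 * log10(1 - 0.37970^2) = -10 * log10(0.85582791) = 0.6761 dB

0.6761 dB


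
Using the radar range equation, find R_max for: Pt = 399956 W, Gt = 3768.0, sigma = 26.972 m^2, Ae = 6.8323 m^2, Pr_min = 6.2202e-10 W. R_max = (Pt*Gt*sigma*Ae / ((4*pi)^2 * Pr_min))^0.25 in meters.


R^4 = 399956*3768.0*26.972*6.8323 / ((4*pi)^2 * 6.2202e-10) = 2.827347e+18
R_max = 2.827347e+18^0.25 = 41006 m

41006 m


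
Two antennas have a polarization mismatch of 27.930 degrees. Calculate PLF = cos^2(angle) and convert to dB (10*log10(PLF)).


PLF_linear = cos^2(27.930 deg) = 0.7806085
PLF_dB = 10 * log10(0.7806085) = -1.076 dB

-1.076 dB


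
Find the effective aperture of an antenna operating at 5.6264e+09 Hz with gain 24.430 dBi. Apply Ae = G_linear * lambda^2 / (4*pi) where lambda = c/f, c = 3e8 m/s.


lambda = c / f = 3.0000e+08 / 5.6264e+09 = 0.05332006 m
G_linear = 10^(24.430/10) = 277.3320
Ae = G_linear * lambda^2 / (4*pi) = 277.3320 * 0.05332006^2 / (4*pi) = 0.06274 m^2

0.06274 m^2


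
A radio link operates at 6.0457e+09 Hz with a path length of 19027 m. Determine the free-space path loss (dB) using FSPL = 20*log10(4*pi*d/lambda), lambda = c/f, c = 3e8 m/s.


lambda = c / f = 3.0000e+08 / 6.0457e+09 = 0.04962205 m
FSPL = 20 * log10(4*pi*19027/0.04962205) = 133.7 dB

133.7 dB


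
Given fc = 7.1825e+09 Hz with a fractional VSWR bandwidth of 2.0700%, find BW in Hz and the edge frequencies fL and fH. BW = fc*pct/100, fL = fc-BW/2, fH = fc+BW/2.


BW = 7.1825e+09 * 2.0700/100 = 1.486777e+08 Hz
fL = 7.1825e+09 - 1.486777e+08/2 = 7.108e+09 Hz
fH = 7.1825e+09 + 1.486777e+08/2 = 7.257e+09 Hz

BW=1.487e+08 Hz, fL=7.108e+09 Hz, fH=7.257e+09 Hz


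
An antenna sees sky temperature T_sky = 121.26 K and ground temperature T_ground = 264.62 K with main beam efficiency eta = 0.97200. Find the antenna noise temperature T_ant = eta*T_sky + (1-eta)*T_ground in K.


T_ant = 0.97200 * 121.26 + (1 - 0.97200) * 264.62 = 125.3 K

125.3 K


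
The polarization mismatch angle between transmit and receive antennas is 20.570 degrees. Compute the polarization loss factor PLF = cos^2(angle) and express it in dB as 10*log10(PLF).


PLF_linear = cos^2(20.570 deg) = 0.8765521
PLF_dB = 10 * log10(0.8765521) = -0.5722 dB

-0.5722 dB


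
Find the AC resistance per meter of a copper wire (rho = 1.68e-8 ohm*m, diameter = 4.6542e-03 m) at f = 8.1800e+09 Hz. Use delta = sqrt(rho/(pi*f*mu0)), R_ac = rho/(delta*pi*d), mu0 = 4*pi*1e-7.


delta = sqrt(1.68e-8 / (pi * 8.1800e+09 * 4*pi*1e-7)) = 7.212704e-07 m
R_ac = 1.68e-8 / (7.212704e-07 * pi * 4.6542e-03) = 1.593 ohm/m

1.593 ohm/m


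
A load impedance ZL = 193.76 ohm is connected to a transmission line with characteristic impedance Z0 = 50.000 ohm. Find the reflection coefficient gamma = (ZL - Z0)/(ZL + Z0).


gamma = (193.76 - 50.000) / (193.76 + 50.000) = 0.5898

0.5898


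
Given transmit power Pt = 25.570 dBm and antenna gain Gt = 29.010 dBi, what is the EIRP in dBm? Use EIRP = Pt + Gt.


EIRP = Pt + Gt = 25.570 + 29.010 = 54.58 dBm

54.58 dBm


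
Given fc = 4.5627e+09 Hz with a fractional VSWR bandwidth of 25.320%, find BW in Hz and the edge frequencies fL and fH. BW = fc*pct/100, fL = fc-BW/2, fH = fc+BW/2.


BW = 4.5627e+09 * 25.320/100 = 1.155276e+09 Hz
fL = 4.5627e+09 - 1.155276e+09/2 = 3.985e+09 Hz
fH = 4.5627e+09 + 1.155276e+09/2 = 5.140e+09 Hz

BW=1.155e+09 Hz, fL=3.985e+09 Hz, fH=5.140e+09 Hz


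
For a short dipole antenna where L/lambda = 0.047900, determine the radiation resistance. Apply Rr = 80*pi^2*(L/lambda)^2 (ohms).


Rr = 80 * pi^2 * (0.047900)^2 = 80 * 9.869604 * 2.294410e-03 = 1.812 ohm

1.812 ohm


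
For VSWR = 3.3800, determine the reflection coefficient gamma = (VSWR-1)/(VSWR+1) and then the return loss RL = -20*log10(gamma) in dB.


gamma = (3.3800 - 1) / (3.3800 + 1) = 0.5433790
RL = -20 * log10(0.5433790) = 5.298 dB

5.298 dB


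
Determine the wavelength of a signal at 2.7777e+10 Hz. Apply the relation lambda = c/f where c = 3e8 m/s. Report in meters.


lambda = c / f = 3.0000e+08 / 2.7777e+10 = 0.01080 m

0.01080 m


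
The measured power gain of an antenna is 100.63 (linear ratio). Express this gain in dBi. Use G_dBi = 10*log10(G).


G_dBi = 10 * log10(100.63) = 20.03 dBi

20.03 dBi


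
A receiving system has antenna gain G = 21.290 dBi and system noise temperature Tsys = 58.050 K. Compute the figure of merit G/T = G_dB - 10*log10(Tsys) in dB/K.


G/T = 21.290 - 10*log10(58.050) = 21.290 - 17.63802 = 3.652 dB/K

3.652 dB/K


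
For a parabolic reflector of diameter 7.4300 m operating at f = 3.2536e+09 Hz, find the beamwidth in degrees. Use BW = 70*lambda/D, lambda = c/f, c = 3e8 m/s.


lambda = c / f = 3.0000e+08 / 3.2536e+09 = 0.09220556 m
BW = 70 * 0.09220556 / 7.4300 = 0.8687 deg

0.8687 deg


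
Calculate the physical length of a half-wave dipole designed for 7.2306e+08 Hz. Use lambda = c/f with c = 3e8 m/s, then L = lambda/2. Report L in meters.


lambda = c / f = 3.0000e+08 / 7.2306e+08 = 0.4149033 m
L = lambda / 2 = 0.4149033 / 2 = 0.2075 m

0.2075 m


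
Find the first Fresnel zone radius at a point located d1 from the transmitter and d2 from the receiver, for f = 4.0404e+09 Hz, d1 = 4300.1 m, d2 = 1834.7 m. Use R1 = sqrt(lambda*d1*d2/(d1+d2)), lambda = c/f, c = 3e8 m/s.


lambda = c / f = 3.0000e+08 / 4.0404e+09 = 0.07425007 m
R1 = sqrt(0.07425007 * 4300.1 * 1834.7 / (4300.1 + 1834.7)) = 9.772 m

9.772 m


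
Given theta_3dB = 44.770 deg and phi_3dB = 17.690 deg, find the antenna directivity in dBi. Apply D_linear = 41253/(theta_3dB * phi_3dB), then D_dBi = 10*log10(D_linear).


D_linear = 41253 / (44.770 * 17.690) = 52.08835
D_dBi = 10 * log10(52.08835) = 17.17 dBi

17.17 dBi


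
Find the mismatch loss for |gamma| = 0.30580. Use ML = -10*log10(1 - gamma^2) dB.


ML = -10 * log10(1 - 0.30580^2) = -10 * log10(0.90648636) = 0.4264 dB

0.4264 dB


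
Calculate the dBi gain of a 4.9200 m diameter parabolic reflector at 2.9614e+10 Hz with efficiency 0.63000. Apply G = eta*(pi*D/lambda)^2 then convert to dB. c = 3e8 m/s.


lambda = c / f = 3.0000e+08 / 2.9614e+10 = 0.01013034 m
G_linear = 0.63000 * (pi * 4.9200 / 0.01013034)^2 = 1.466636e+06
G_dBi = 10 * log10(1.466636e+06) = 61.66 dBi

61.66 dBi


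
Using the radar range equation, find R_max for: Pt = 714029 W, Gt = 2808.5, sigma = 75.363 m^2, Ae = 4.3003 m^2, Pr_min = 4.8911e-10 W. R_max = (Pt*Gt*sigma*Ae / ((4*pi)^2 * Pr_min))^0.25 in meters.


R^4 = 714029*2808.5*75.363*4.3003 / ((4*pi)^2 * 4.8911e-10) = 8.414357e+18
R_max = 8.414357e+18^0.25 = 53859 m

53859 m


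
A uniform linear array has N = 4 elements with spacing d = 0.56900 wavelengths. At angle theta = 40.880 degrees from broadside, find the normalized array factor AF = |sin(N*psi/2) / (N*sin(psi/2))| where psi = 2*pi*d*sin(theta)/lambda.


psi = 2*pi*0.56900*sin(40.880 deg) = 2.339842 rad
AF = |sin(4*2.339842/2) / (4*sin(2.339842/2))| = 0.2714

0.2714


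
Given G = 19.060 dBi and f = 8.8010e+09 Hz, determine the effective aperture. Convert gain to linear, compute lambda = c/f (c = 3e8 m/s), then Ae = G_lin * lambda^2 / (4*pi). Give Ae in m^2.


lambda = c / f = 3.0000e+08 / 8.8010e+09 = 0.03408704 m
G_linear = 10^(19.060/10) = 80.53784
Ae = G_linear * lambda^2 / (4*pi) = 80.53784 * 0.03408704^2 / (4*pi) = 7.447e-03 m^2

7.447e-03 m^2


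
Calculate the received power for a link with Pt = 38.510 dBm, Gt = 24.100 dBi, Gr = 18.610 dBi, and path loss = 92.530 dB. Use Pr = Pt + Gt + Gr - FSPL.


Pr = 38.510 + 24.100 + 18.610 - 92.530 = -11.31 dBm

-11.31 dBm


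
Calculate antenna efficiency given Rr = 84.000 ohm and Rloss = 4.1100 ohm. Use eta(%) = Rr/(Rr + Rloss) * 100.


eta = 84.000 / (84.000 + 4.1100) * 100 = 95.34%

95.34%


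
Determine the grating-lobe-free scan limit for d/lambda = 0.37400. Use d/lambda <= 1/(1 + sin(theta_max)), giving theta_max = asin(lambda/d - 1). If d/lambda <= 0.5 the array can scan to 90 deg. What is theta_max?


lambda/d - 1 = 1/0.37400 - 1 = 1.673797 >= 1
d/lambda <= 0.5, so the array can scan to endfire without grating lobes: theta_max = 90 deg

90 deg


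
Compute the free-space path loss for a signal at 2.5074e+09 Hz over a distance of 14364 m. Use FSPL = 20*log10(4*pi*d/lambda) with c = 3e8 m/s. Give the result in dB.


lambda = c / f = 3.0000e+08 / 2.5074e+09 = 0.1196458 m
FSPL = 20 * log10(4*pi*14364/0.1196458) = 123.6 dB

123.6 dB


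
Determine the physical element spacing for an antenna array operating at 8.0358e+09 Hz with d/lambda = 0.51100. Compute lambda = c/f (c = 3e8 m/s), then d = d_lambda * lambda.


lambda = c / f = 3.0000e+08 / 8.0358e+09 = 0.03733294 m
d = 0.51100 * 0.03733294 = 0.01908 m

0.01908 m


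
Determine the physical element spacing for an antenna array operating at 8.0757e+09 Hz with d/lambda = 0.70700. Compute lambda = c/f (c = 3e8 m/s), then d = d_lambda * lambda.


lambda = c / f = 3.0000e+08 / 8.0757e+09 = 0.03714848 m
d = 0.70700 * 0.03714848 = 0.02626 m

0.02626 m


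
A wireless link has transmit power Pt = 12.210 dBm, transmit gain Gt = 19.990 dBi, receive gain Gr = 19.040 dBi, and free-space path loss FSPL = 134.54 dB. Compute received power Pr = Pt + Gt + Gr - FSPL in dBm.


Pr = 12.210 + 19.990 + 19.040 - 134.54 = -83.30 dBm

-83.30 dBm


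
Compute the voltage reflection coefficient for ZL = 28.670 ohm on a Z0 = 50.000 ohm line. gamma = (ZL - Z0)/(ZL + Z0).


gamma = (28.670 - 50.000) / (28.670 + 50.000) = -0.2711

-0.2711


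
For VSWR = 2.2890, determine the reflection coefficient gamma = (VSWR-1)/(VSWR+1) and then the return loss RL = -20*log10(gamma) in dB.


gamma = (2.2890 - 1) / (2.2890 + 1) = 0.3919124
RL = -20 * log10(0.3919124) = 8.136 dB

8.136 dB


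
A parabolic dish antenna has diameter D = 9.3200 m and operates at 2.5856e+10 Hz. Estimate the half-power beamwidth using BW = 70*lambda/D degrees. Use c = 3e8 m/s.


lambda = c / f = 3.0000e+08 / 2.5856e+10 = 0.01160272 m
BW = 70 * 0.01160272 / 9.3200 = 0.08714 deg

0.08714 deg


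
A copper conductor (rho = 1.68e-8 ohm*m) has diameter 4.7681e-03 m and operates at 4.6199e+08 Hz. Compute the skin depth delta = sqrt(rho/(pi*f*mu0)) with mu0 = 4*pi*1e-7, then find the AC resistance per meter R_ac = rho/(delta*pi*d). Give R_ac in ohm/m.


delta = sqrt(1.68e-8 / (pi * 4.6199e+08 * 4*pi*1e-7)) = 3.034999e-06 m
R_ac = 1.68e-8 / (3.034999e-06 * pi * 4.7681e-03) = 0.3695 ohm/m

0.3695 ohm/m


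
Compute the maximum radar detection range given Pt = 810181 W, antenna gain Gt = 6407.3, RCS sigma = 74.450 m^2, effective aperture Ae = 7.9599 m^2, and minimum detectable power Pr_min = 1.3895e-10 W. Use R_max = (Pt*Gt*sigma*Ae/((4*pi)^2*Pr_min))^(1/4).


R^4 = 810181*6407.3*74.450*7.9599 / ((4*pi)^2 * 1.3895e-10) = 1.402010e+20
R_max = 1.402010e+20^0.25 = 108815 m

108815 m


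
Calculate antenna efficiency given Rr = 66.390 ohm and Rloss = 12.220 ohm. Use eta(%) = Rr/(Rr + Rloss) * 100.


eta = 66.390 / (66.390 + 12.220) * 100 = 84.45%

84.45%


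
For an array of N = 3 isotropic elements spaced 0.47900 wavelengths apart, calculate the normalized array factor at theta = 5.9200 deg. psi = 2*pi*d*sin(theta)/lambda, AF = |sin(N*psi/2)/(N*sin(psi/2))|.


psi = 2*pi*0.47900*sin(5.9200 deg) = 0.3104141 rad
AF = |sin(3*0.3104141/2) / (3*sin(0.3104141/2))| = 0.9681

0.9681


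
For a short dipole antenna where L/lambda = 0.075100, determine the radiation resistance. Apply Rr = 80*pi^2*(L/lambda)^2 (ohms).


Rr = 80 * pi^2 * (0.075100)^2 = 80 * 9.869604 * 5.640010e-03 = 4.453 ohm

4.453 ohm


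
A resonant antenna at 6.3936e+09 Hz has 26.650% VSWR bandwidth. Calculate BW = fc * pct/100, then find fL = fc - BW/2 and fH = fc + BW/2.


BW = 6.3936e+09 * 26.650/100 = 1.703894e+09 Hz
fL = 6.3936e+09 - 1.703894e+09/2 = 5.542e+09 Hz
fH = 6.3936e+09 + 1.703894e+09/2 = 7.246e+09 Hz

BW=1.704e+09 Hz, fL=5.542e+09 Hz, fH=7.246e+09 Hz


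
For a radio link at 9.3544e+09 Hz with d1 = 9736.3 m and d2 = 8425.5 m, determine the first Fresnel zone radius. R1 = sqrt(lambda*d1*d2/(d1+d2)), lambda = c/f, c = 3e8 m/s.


lambda = c / f = 3.0000e+08 / 9.3544e+09 = 0.03207047 m
R1 = sqrt(0.03207047 * 9736.3 * 8425.5 / (9736.3 + 8425.5)) = 12.04 m

12.04 m


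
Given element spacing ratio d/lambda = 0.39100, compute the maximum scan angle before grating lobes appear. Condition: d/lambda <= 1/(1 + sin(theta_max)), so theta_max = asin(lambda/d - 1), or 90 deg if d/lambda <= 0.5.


lambda/d - 1 = 1/0.39100 - 1 = 1.557545 >= 1
d/lambda <= 0.5, so the array can scan to endfire without grating lobes: theta_max = 90 deg

90 deg


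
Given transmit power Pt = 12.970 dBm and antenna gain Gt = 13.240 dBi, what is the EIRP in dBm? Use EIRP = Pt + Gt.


EIRP = Pt + Gt = 12.970 + 13.240 = 26.21 dBm

26.21 dBm


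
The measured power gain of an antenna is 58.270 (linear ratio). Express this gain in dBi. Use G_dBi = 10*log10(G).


G_dBi = 10 * log10(58.270) = 17.65 dBi

17.65 dBi


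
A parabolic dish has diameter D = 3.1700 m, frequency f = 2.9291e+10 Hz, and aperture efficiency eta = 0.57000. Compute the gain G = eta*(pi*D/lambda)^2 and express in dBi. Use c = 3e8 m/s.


lambda = c / f = 3.0000e+08 / 2.9291e+10 = 0.01024205 m
G_linear = 0.57000 * (pi * 3.1700 / 0.01024205)^2 = 538913.8
G_dBi = 10 * log10(538913.8) = 57.32 dBi

57.32 dBi


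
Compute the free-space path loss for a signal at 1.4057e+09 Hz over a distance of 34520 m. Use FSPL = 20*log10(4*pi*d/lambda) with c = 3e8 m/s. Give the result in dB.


lambda = c / f = 3.0000e+08 / 1.4057e+09 = 0.2134168 m
FSPL = 20 * log10(4*pi*34520/0.2134168) = 126.2 dB

126.2 dB


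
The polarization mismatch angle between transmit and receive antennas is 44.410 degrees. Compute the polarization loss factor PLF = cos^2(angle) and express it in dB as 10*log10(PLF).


PLF_linear = cos^2(44.410 deg) = 0.5102967
PLF_dB = 10 * log10(0.5102967) = -2.922 dB

-2.922 dB


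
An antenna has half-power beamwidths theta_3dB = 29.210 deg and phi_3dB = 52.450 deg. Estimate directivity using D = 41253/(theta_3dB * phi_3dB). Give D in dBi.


D_linear = 41253 / (29.210 * 52.450) = 26.92641
D_dBi = 10 * log10(26.92641) = 14.30 dBi

14.30 dBi


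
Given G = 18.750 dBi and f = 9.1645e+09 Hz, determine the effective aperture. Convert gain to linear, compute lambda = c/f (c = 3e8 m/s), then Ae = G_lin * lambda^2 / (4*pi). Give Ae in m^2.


lambda = c / f = 3.0000e+08 / 9.1645e+09 = 0.03273501 m
G_linear = 10^(18.750/10) = 74.98942
Ae = G_linear * lambda^2 / (4*pi) = 74.98942 * 0.03273501^2 / (4*pi) = 6.395e-03 m^2

6.395e-03 m^2


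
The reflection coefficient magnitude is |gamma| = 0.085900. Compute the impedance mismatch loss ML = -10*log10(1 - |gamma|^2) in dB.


ML = -10 * log10(1 - 0.085900^2) = -10 * log10(0.99262119) = 0.03216 dB

0.03216 dB


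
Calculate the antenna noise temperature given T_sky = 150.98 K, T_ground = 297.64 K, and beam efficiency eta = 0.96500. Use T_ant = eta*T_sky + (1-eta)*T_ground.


T_ant = 0.96500 * 150.98 + (1 - 0.96500) * 297.64 = 156.1 K

156.1 K


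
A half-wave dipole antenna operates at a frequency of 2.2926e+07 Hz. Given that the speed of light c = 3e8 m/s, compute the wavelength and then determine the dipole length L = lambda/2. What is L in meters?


lambda = c / f = 3.0000e+08 / 2.2926e+07 = 13.08558 m
L = lambda / 2 = 13.08558 / 2 = 6.543 m

6.543 m


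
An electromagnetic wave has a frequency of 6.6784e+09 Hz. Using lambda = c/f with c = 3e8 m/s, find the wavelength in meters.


lambda = c / f = 3.0000e+08 / 6.6784e+09 = 0.04492 m

0.04492 m


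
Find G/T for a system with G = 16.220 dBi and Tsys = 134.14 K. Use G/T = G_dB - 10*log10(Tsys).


G/T = 16.220 - 10*log10(134.14) = 16.220 - 21.27558 = -5.056 dB/K

-5.056 dB/K


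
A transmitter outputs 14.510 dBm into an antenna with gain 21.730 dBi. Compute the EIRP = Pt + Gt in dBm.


EIRP = Pt + Gt = 14.510 + 21.730 = 36.24 dBm

36.24 dBm


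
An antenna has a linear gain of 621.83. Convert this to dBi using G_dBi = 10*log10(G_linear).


G_dBi = 10 * log10(621.83) = 27.94 dBi

27.94 dBi


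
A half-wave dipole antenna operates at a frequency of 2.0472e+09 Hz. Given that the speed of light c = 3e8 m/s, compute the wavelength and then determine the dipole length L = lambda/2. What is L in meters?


lambda = c / f = 3.0000e+08 / 2.0472e+09 = 0.1465416 m
L = lambda / 2 = 0.1465416 / 2 = 0.07327 m

0.07327 m


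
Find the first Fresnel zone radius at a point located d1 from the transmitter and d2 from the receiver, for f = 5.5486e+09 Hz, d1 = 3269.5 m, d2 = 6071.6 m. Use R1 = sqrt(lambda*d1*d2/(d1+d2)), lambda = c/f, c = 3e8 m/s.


lambda = c / f = 3.0000e+08 / 5.5486e+09 = 0.05406769 m
R1 = sqrt(0.05406769 * 3269.5 * 6071.6 / (3269.5 + 6071.6)) = 10.72 m

10.72 m


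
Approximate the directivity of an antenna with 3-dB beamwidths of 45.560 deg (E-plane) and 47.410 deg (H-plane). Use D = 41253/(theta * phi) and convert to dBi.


D_linear = 41253 / (45.560 * 47.410) = 19.09861
D_dBi = 10 * log10(19.09861) = 12.81 dBi

12.81 dBi


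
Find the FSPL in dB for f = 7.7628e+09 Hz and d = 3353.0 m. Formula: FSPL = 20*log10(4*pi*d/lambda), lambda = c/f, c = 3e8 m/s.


lambda = c / f = 3.0000e+08 / 7.7628e+09 = 0.03864585 m
FSPL = 20 * log10(4*pi*3353.0/0.03864585) = 120.8 dB

120.8 dB


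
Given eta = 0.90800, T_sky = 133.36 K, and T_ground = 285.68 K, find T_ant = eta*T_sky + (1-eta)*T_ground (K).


T_ant = 0.90800 * 133.36 + (1 - 0.90800) * 285.68 = 147.4 K

147.4 K


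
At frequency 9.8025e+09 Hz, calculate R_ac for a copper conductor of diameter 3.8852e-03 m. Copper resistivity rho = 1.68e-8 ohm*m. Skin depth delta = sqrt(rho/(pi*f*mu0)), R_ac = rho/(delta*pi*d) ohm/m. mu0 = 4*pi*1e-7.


delta = sqrt(1.68e-8 / (pi * 9.8025e+09 * 4*pi*1e-7)) = 6.588800e-07 m
R_ac = 1.68e-8 / (6.588800e-07 * pi * 3.8852e-03) = 2.089 ohm/m

2.089 ohm/m


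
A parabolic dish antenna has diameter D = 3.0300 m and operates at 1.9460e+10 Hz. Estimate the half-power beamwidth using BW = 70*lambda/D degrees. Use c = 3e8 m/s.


lambda = c / f = 3.0000e+08 / 1.9460e+10 = 0.01541624 m
BW = 70 * 0.01541624 / 3.0300 = 0.3562 deg

0.3562 deg


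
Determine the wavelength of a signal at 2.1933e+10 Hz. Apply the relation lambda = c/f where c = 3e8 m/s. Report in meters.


lambda = c / f = 3.0000e+08 / 2.1933e+10 = 0.01368 m

0.01368 m


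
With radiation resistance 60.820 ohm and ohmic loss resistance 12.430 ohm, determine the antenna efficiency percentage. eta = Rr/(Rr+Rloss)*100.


eta = 60.820 / (60.820 + 12.430) * 100 = 83.03%

83.03%


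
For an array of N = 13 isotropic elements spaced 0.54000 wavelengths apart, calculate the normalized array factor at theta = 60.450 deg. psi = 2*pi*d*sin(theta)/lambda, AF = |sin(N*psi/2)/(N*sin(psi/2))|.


psi = 2*pi*0.54000*sin(60.450 deg) = 2.951588 rad
AF = |sin(13*2.951588/2) / (13*sin(2.951588/2))| = 0.02546

0.02546


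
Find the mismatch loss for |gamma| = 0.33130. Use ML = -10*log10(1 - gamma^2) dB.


ML = -10 * log10(1 - 0.33130^2) = -10 * log10(0.89024031) = 0.5049 dB

0.5049 dB


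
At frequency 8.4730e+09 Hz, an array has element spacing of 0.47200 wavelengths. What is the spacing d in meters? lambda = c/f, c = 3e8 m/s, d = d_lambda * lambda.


lambda = c / f = 3.0000e+08 / 8.4730e+09 = 0.03540659 m
d = 0.47200 * 0.03540659 = 0.01671 m

0.01671 m


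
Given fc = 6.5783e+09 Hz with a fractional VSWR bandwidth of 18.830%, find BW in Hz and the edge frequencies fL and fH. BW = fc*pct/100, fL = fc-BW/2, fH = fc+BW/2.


BW = 6.5783e+09 * 18.830/100 = 1.238694e+09 Hz
fL = 6.5783e+09 - 1.238694e+09/2 = 5.959e+09 Hz
fH = 6.5783e+09 + 1.238694e+09/2 = 7.198e+09 Hz

BW=1.239e+09 Hz, fL=5.959e+09 Hz, fH=7.198e+09 Hz


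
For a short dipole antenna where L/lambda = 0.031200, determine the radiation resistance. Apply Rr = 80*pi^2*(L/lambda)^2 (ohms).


Rr = 80 * pi^2 * (0.031200)^2 = 80 * 9.869604 * 9.734400e-04 = 0.7686 ohm

0.7686 ohm


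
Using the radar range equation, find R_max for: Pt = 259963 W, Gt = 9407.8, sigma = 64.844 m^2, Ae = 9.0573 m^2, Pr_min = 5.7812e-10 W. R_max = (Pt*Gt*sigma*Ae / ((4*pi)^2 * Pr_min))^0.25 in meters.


R^4 = 259963*9407.8*64.844*9.0573 / ((4*pi)^2 * 5.7812e-10) = 1.573368e+19
R_max = 1.573368e+19^0.25 = 62981 m

62981 m


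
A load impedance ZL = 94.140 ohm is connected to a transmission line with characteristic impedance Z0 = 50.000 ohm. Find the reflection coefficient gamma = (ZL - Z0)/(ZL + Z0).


gamma = (94.140 - 50.000) / (94.140 + 50.000) = 0.3062

0.3062


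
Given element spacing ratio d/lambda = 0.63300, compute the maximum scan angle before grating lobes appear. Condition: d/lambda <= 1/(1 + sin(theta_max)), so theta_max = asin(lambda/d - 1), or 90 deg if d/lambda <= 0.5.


lambda/d - 1 = 1/0.63300 - 1 = 0.5797788
theta_max = asin(0.5797788) = 35.43 deg

35.43 deg


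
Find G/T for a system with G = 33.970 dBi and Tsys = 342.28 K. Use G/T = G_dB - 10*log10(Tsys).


G/T = 33.970 - 10*log10(342.28) = 33.970 - 25.34382 = 8.626 dB/K

8.626 dB/K


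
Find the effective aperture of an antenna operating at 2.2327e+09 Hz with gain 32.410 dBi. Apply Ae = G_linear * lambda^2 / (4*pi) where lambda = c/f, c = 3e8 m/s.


lambda = c / f = 3.0000e+08 / 2.2327e+09 = 0.1343665 m
G_linear = 10^(32.410/10) = 1741.807
Ae = G_linear * lambda^2 / (4*pi) = 1741.807 * 0.1343665^2 / (4*pi) = 2.502 m^2

2.502 m^2


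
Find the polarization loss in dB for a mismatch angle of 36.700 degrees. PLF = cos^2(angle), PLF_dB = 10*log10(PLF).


PLF_linear = cos^2(36.700 deg) = 0.6428442
PLF_dB = 10 * log10(0.6428442) = -1.919 dB

-1.919 dB


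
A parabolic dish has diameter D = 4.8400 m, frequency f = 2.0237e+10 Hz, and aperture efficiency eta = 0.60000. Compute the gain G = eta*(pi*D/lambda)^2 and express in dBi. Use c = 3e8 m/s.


lambda = c / f = 3.0000e+08 / 2.0237e+10 = 0.01482433 m
G_linear = 0.60000 * (pi * 4.8400 / 0.01482433)^2 = 631235.7
G_dBi = 10 * log10(631235.7) = 58.00 dBi

58.00 dBi


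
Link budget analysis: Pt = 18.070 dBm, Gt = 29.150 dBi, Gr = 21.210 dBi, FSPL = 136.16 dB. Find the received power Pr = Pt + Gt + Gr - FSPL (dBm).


Pr = 18.070 + 29.150 + 21.210 - 136.16 = -67.73 dBm

-67.73 dBm


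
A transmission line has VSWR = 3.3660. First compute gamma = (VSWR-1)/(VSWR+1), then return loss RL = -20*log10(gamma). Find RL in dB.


gamma = (3.3660 - 1) / (3.3660 + 1) = 0.5419148
RL = -20 * log10(0.5419148) = 5.321 dB

5.321 dB


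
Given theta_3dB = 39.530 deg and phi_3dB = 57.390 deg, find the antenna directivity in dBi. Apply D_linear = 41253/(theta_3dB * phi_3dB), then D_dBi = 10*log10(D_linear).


D_linear = 41253 / (39.530 * 57.390) = 18.18413
D_dBi = 10 * log10(18.18413) = 12.60 dBi

12.60 dBi


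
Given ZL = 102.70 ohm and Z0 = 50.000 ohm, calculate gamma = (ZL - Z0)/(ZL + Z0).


gamma = (102.70 - 50.000) / (102.70 + 50.000) = 0.3451

0.3451


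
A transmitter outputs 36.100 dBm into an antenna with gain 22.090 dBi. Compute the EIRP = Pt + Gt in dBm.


EIRP = Pt + Gt = 36.100 + 22.090 = 58.19 dBm

58.19 dBm


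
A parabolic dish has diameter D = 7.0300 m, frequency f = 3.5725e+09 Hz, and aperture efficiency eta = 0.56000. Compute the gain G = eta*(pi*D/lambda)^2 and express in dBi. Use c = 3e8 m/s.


lambda = c / f = 3.0000e+08 / 3.5725e+09 = 0.08397481 m
G_linear = 0.56000 * (pi * 7.0300 / 0.08397481)^2 = 38734.71
G_dBi = 10 * log10(38734.71) = 45.88 dBi

45.88 dBi


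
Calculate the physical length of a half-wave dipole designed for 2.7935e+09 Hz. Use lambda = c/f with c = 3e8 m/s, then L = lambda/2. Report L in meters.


lambda = c / f = 3.0000e+08 / 2.7935e+09 = 0.1073922 m
L = lambda / 2 = 0.1073922 / 2 = 0.05370 m

0.05370 m


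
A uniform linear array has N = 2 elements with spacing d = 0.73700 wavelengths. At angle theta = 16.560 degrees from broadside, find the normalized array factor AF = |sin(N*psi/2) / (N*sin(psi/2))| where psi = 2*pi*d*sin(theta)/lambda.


psi = 2*pi*0.73700*sin(16.560 deg) = 1.319841 rad
AF = |sin(2*1.319841/2) / (2*sin(1.319841/2))| = 0.7900

0.7900


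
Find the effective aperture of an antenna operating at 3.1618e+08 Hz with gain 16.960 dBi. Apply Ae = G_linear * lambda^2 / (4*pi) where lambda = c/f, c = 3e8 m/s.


lambda = c / f = 3.0000e+08 / 3.1618e+08 = 0.9488266 m
G_linear = 10^(16.960/10) = 49.65923
Ae = G_linear * lambda^2 / (4*pi) = 49.65923 * 0.9488266^2 / (4*pi) = 3.558 m^2

3.558 m^2


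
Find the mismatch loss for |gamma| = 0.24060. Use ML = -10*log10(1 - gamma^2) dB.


ML = -10 * log10(1 - 0.24060^2) = -10 * log10(0.94211164) = 0.2590 dB

0.2590 dB


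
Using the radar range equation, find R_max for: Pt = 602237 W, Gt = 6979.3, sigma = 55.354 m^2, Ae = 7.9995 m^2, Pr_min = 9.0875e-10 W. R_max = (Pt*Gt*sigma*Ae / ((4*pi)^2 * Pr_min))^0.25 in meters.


R^4 = 602237*6979.3*55.354*7.9995 / ((4*pi)^2 * 9.0875e-10) = 1.296961e+19
R_max = 1.296961e+19^0.25 = 60011 m

60011 m


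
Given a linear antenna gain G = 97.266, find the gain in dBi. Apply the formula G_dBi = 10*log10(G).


G_dBi = 10 * log10(97.266) = 19.88 dBi

19.88 dBi


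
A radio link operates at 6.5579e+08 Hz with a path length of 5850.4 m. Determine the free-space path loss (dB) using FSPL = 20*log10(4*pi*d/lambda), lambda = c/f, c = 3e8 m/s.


lambda = c / f = 3.0000e+08 / 6.5579e+08 = 0.4574635 m
FSPL = 20 * log10(4*pi*5850.4/0.4574635) = 104.1 dB

104.1 dB


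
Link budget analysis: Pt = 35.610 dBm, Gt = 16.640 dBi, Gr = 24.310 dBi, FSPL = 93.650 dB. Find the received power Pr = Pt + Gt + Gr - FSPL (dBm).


Pr = 35.610 + 16.640 + 24.310 - 93.650 = -17.09 dBm

-17.09 dBm


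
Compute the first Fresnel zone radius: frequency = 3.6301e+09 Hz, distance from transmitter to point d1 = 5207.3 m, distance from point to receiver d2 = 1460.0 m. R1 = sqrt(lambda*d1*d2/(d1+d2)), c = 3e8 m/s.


lambda = c / f = 3.0000e+08 / 3.6301e+09 = 0.08264235 m
R1 = sqrt(0.08264235 * 5207.3 * 1460.0 / (5207.3 + 1460.0)) = 9.708 m

9.708 m


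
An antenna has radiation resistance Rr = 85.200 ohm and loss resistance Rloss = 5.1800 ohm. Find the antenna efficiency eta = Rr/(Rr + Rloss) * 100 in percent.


eta = 85.200 / (85.200 + 5.1800) * 100 = 94.27%

94.27%


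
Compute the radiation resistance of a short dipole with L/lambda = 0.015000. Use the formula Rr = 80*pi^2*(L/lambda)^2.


Rr = 80 * pi^2 * (0.015000)^2 = 80 * 9.869604 * 2.250000e-04 = 0.1777 ohm

0.1777 ohm


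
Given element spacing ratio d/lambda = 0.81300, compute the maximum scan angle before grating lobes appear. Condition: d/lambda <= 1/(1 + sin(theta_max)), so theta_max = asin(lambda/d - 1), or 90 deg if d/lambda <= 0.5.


lambda/d - 1 = 1/0.81300 - 1 = 0.2300123
theta_max = asin(0.2300123) = 13.30 deg

13.30 deg


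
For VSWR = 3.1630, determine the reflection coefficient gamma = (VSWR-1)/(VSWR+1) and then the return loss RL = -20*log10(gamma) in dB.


gamma = (3.1630 - 1) / (3.1630 + 1) = 0.5195772
RL = -20 * log10(0.5195772) = 5.687 dB

5.687 dB


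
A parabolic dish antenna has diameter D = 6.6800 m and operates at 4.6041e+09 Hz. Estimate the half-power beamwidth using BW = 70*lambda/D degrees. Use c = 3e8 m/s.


lambda = c / f = 3.0000e+08 / 4.6041e+09 = 0.06515931 m
BW = 70 * 0.06515931 / 6.6800 = 0.6828 deg

0.6828 deg


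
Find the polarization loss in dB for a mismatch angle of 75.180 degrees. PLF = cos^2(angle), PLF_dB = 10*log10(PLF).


PLF_linear = cos^2(75.180 deg) = 0.06542506
PLF_dB = 10 * log10(0.06542506) = -11.84 dB

-11.84 dB


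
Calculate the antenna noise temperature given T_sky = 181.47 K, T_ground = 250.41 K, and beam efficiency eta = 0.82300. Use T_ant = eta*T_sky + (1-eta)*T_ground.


T_ant = 0.82300 * 181.47 + (1 - 0.82300) * 250.41 = 193.7 K

193.7 K


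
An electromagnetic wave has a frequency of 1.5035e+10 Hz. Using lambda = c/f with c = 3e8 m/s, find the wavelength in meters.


lambda = c / f = 3.0000e+08 / 1.5035e+10 = 0.01995 m

0.01995 m


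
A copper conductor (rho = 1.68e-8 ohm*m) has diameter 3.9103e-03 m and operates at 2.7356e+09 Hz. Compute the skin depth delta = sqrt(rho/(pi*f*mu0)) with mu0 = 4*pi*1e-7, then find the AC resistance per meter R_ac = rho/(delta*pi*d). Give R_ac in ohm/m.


delta = sqrt(1.68e-8 / (pi * 2.7356e+09 * 4*pi*1e-7)) = 1.247236e-06 m
R_ac = 1.68e-8 / (1.247236e-06 * pi * 3.9103e-03) = 1.096 ohm/m

1.096 ohm/m


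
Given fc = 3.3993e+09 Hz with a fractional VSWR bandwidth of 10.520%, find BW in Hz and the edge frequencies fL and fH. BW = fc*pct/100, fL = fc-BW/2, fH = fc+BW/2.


BW = 3.3993e+09 * 10.520/100 = 3.576064e+08 Hz
fL = 3.3993e+09 - 3.576064e+08/2 = 3.220e+09 Hz
fH = 3.3993e+09 + 3.576064e+08/2 = 3.578e+09 Hz

BW=3.576e+08 Hz, fL=3.220e+09 Hz, fH=3.578e+09 Hz


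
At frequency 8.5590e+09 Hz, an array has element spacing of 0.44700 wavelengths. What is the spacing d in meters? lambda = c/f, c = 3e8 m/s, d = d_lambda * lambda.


lambda = c / f = 3.0000e+08 / 8.5590e+09 = 0.03505082 m
d = 0.44700 * 0.03505082 = 0.01567 m

0.01567 m


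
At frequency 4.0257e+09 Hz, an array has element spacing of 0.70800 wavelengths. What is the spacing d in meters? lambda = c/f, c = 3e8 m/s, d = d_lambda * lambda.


lambda = c / f = 3.0000e+08 / 4.0257e+09 = 0.07452120 m
d = 0.70800 * 0.07452120 = 0.05276 m

0.05276 m


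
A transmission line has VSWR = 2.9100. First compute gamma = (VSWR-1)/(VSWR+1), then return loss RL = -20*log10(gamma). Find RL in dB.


gamma = (2.9100 - 1) / (2.9100 + 1) = 0.4884910
RL = -20 * log10(0.4884910) = 6.223 dB

6.223 dB


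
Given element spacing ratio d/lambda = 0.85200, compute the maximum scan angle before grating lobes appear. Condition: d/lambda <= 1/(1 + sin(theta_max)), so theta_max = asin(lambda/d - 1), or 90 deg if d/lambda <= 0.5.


lambda/d - 1 = 1/0.85200 - 1 = 0.1737089
theta_max = asin(0.1737089) = 10.00 deg

10.00 deg


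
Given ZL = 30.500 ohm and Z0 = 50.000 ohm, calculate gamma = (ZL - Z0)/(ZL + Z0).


gamma = (30.500 - 50.000) / (30.500 + 50.000) = -0.2422

-0.2422


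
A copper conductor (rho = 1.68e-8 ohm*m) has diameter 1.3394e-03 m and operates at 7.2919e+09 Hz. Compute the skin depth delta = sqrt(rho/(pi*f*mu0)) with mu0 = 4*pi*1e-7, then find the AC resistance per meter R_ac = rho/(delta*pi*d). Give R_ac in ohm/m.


delta = sqrt(1.68e-8 / (pi * 7.2919e+09 * 4*pi*1e-7)) = 7.639315e-07 m
R_ac = 1.68e-8 / (7.639315e-07 * pi * 1.3394e-03) = 5.226 ohm/m

5.226 ohm/m


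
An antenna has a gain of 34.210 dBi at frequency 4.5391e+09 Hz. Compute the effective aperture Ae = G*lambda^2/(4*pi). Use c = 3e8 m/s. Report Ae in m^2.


lambda = c / f = 3.0000e+08 / 4.5391e+09 = 0.06609240 m
G_linear = 10^(34.210/10) = 2636.331
Ae = G_linear * lambda^2 / (4*pi) = 2636.331 * 0.06609240^2 / (4*pi) = 0.9164 m^2

0.9164 m^2


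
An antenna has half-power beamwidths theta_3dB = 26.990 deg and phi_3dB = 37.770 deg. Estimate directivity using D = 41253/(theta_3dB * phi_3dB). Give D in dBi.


D_linear = 41253 / (26.990 * 37.770) = 40.46743
D_dBi = 10 * log10(40.46743) = 16.07 dBi

16.07 dBi


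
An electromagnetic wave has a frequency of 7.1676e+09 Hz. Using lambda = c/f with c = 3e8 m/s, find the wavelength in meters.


lambda = c / f = 3.0000e+08 / 7.1676e+09 = 0.04186 m

0.04186 m


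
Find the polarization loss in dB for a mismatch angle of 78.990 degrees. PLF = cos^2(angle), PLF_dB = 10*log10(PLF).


PLF_linear = cos^2(78.990 deg) = 0.03647348
PLF_dB = 10 * log10(0.03647348) = -14.38 dB

-14.38 dB


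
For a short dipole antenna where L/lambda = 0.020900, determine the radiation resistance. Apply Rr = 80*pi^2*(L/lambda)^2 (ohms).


Rr = 80 * pi^2 * (0.020900)^2 = 80 * 9.869604 * 4.368100e-04 = 0.3449 ohm

0.3449 ohm


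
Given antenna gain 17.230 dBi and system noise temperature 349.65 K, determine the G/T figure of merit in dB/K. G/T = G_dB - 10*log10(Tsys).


G/T = 17.230 - 10*log10(349.65) = 17.230 - 25.43634 = -8.206 dB/K

-8.206 dB/K


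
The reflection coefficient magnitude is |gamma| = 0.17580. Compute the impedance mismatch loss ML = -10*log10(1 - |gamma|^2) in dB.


ML = -10 * log10(1 - 0.17580^2) = -10 * log10(0.96909436) = 0.1363 dB

0.1363 dB


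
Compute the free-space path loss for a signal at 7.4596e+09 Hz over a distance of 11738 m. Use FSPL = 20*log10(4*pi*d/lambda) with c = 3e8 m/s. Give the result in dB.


lambda = c / f = 3.0000e+08 / 7.4596e+09 = 0.04021663 m
FSPL = 20 * log10(4*pi*11738/0.04021663) = 131.3 dB

131.3 dB


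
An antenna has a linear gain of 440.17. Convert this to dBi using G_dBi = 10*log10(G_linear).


G_dBi = 10 * log10(440.17) = 26.44 dBi

26.44 dBi


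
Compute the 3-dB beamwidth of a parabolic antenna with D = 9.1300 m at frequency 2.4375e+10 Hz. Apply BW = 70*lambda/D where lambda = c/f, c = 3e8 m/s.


lambda = c / f = 3.0000e+08 / 2.4375e+10 = 0.01230769 m
BW = 70 * 0.01230769 / 9.1300 = 0.09436 deg

0.09436 deg


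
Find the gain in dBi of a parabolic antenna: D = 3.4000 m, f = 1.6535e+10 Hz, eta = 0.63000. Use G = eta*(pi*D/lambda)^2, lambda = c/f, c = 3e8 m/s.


lambda = c / f = 3.0000e+08 / 1.6535e+10 = 0.01814333 m
G_linear = 0.63000 * (pi * 3.4000 / 0.01814333)^2 = 218355.5
G_dBi = 10 * log10(218355.5) = 53.39 dBi

53.39 dBi


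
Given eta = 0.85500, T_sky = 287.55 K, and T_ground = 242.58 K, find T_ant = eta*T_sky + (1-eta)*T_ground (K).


T_ant = 0.85500 * 287.55 + (1 - 0.85500) * 242.58 = 281.0 K

281.0 K


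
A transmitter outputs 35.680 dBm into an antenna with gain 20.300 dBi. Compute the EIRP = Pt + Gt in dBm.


EIRP = Pt + Gt = 35.680 + 20.300 = 55.98 dBm

55.98 dBm
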